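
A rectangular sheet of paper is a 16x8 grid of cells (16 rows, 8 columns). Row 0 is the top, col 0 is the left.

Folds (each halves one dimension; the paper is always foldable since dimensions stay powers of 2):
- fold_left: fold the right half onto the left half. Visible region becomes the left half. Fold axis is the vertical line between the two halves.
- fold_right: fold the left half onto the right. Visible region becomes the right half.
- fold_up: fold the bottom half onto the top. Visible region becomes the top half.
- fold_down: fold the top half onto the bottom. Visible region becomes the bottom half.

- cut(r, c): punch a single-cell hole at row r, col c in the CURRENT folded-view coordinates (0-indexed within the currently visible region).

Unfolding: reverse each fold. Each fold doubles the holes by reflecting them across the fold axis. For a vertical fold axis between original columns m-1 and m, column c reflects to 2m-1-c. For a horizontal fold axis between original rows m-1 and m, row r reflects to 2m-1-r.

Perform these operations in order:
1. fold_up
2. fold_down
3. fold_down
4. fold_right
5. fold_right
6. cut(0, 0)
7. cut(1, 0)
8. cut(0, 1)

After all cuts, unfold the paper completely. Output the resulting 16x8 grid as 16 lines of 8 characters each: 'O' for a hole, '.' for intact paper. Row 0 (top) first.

Op 1 fold_up: fold axis h@8; visible region now rows[0,8) x cols[0,8) = 8x8
Op 2 fold_down: fold axis h@4; visible region now rows[4,8) x cols[0,8) = 4x8
Op 3 fold_down: fold axis h@6; visible region now rows[6,8) x cols[0,8) = 2x8
Op 4 fold_right: fold axis v@4; visible region now rows[6,8) x cols[4,8) = 2x4
Op 5 fold_right: fold axis v@6; visible region now rows[6,8) x cols[6,8) = 2x2
Op 6 cut(0, 0): punch at orig (6,6); cuts so far [(6, 6)]; region rows[6,8) x cols[6,8) = 2x2
Op 7 cut(1, 0): punch at orig (7,6); cuts so far [(6, 6), (7, 6)]; region rows[6,8) x cols[6,8) = 2x2
Op 8 cut(0, 1): punch at orig (6,7); cuts so far [(6, 6), (6, 7), (7, 6)]; region rows[6,8) x cols[6,8) = 2x2
Unfold 1 (reflect across v@6): 6 holes -> [(6, 4), (6, 5), (6, 6), (6, 7), (7, 5), (7, 6)]
Unfold 2 (reflect across v@4): 12 holes -> [(6, 0), (6, 1), (6, 2), (6, 3), (6, 4), (6, 5), (6, 6), (6, 7), (7, 1), (7, 2), (7, 5), (7, 6)]
Unfold 3 (reflect across h@6): 24 holes -> [(4, 1), (4, 2), (4, 5), (4, 6), (5, 0), (5, 1), (5, 2), (5, 3), (5, 4), (5, 5), (5, 6), (5, 7), (6, 0), (6, 1), (6, 2), (6, 3), (6, 4), (6, 5), (6, 6), (6, 7), (7, 1), (7, 2), (7, 5), (7, 6)]
Unfold 4 (reflect across h@4): 48 holes -> [(0, 1), (0, 2), (0, 5), (0, 6), (1, 0), (1, 1), (1, 2), (1, 3), (1, 4), (1, 5), (1, 6), (1, 7), (2, 0), (2, 1), (2, 2), (2, 3), (2, 4), (2, 5), (2, 6), (2, 7), (3, 1), (3, 2), (3, 5), (3, 6), (4, 1), (4, 2), (4, 5), (4, 6), (5, 0), (5, 1), (5, 2), (5, 3), (5, 4), (5, 5), (5, 6), (5, 7), (6, 0), (6, 1), (6, 2), (6, 3), (6, 4), (6, 5), (6, 6), (6, 7), (7, 1), (7, 2), (7, 5), (7, 6)]
Unfold 5 (reflect across h@8): 96 holes -> [(0, 1), (0, 2), (0, 5), (0, 6), (1, 0), (1, 1), (1, 2), (1, 3), (1, 4), (1, 5), (1, 6), (1, 7), (2, 0), (2, 1), (2, 2), (2, 3), (2, 4), (2, 5), (2, 6), (2, 7), (3, 1), (3, 2), (3, 5), (3, 6), (4, 1), (4, 2), (4, 5), (4, 6), (5, 0), (5, 1), (5, 2), (5, 3), (5, 4), (5, 5), (5, 6), (5, 7), (6, 0), (6, 1), (6, 2), (6, 3), (6, 4), (6, 5), (6, 6), (6, 7), (7, 1), (7, 2), (7, 5), (7, 6), (8, 1), (8, 2), (8, 5), (8, 6), (9, 0), (9, 1), (9, 2), (9, 3), (9, 4), (9, 5), (9, 6), (9, 7), (10, 0), (10, 1), (10, 2), (10, 3), (10, 4), (10, 5), (10, 6), (10, 7), (11, 1), (11, 2), (11, 5), (11, 6), (12, 1), (12, 2), (12, 5), (12, 6), (13, 0), (13, 1), (13, 2), (13, 3), (13, 4), (13, 5), (13, 6), (13, 7), (14, 0), (14, 1), (14, 2), (14, 3), (14, 4), (14, 5), (14, 6), (14, 7), (15, 1), (15, 2), (15, 5), (15, 6)]

Answer: .OO..OO.
OOOOOOOO
OOOOOOOO
.OO..OO.
.OO..OO.
OOOOOOOO
OOOOOOOO
.OO..OO.
.OO..OO.
OOOOOOOO
OOOOOOOO
.OO..OO.
.OO..OO.
OOOOOOOO
OOOOOOOO
.OO..OO.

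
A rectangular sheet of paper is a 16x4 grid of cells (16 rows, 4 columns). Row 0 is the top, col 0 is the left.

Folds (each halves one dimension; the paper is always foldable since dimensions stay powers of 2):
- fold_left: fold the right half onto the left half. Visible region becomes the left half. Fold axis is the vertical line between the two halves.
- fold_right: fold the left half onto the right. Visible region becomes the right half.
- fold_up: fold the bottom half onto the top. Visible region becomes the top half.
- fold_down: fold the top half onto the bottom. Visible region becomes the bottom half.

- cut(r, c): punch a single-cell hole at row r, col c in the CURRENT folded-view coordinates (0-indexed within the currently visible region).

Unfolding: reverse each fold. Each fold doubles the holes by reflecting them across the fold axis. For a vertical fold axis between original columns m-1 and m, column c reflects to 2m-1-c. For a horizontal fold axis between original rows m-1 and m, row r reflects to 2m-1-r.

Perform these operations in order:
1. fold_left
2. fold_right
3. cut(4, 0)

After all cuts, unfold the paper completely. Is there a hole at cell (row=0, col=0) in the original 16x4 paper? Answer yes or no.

Op 1 fold_left: fold axis v@2; visible region now rows[0,16) x cols[0,2) = 16x2
Op 2 fold_right: fold axis v@1; visible region now rows[0,16) x cols[1,2) = 16x1
Op 3 cut(4, 0): punch at orig (4,1); cuts so far [(4, 1)]; region rows[0,16) x cols[1,2) = 16x1
Unfold 1 (reflect across v@1): 2 holes -> [(4, 0), (4, 1)]
Unfold 2 (reflect across v@2): 4 holes -> [(4, 0), (4, 1), (4, 2), (4, 3)]
Holes: [(4, 0), (4, 1), (4, 2), (4, 3)]

Answer: no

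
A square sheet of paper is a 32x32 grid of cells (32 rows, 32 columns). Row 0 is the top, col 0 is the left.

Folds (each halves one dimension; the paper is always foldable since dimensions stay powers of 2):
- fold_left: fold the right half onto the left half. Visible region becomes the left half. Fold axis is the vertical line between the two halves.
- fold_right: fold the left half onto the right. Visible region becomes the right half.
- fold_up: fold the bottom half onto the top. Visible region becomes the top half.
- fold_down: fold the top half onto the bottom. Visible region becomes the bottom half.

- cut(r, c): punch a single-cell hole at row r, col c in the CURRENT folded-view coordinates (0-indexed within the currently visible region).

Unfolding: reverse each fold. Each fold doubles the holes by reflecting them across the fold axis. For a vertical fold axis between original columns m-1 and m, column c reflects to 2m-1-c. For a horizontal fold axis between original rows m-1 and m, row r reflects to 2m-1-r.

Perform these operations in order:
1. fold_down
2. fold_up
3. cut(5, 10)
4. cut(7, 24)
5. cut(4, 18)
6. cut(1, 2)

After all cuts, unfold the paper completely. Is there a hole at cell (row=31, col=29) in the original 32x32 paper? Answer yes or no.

Op 1 fold_down: fold axis h@16; visible region now rows[16,32) x cols[0,32) = 16x32
Op 2 fold_up: fold axis h@24; visible region now rows[16,24) x cols[0,32) = 8x32
Op 3 cut(5, 10): punch at orig (21,10); cuts so far [(21, 10)]; region rows[16,24) x cols[0,32) = 8x32
Op 4 cut(7, 24): punch at orig (23,24); cuts so far [(21, 10), (23, 24)]; region rows[16,24) x cols[0,32) = 8x32
Op 5 cut(4, 18): punch at orig (20,18); cuts so far [(20, 18), (21, 10), (23, 24)]; region rows[16,24) x cols[0,32) = 8x32
Op 6 cut(1, 2): punch at orig (17,2); cuts so far [(17, 2), (20, 18), (21, 10), (23, 24)]; region rows[16,24) x cols[0,32) = 8x32
Unfold 1 (reflect across h@24): 8 holes -> [(17, 2), (20, 18), (21, 10), (23, 24), (24, 24), (26, 10), (27, 18), (30, 2)]
Unfold 2 (reflect across h@16): 16 holes -> [(1, 2), (4, 18), (5, 10), (7, 24), (8, 24), (10, 10), (11, 18), (14, 2), (17, 2), (20, 18), (21, 10), (23, 24), (24, 24), (26, 10), (27, 18), (30, 2)]
Holes: [(1, 2), (4, 18), (5, 10), (7, 24), (8, 24), (10, 10), (11, 18), (14, 2), (17, 2), (20, 18), (21, 10), (23, 24), (24, 24), (26, 10), (27, 18), (30, 2)]

Answer: no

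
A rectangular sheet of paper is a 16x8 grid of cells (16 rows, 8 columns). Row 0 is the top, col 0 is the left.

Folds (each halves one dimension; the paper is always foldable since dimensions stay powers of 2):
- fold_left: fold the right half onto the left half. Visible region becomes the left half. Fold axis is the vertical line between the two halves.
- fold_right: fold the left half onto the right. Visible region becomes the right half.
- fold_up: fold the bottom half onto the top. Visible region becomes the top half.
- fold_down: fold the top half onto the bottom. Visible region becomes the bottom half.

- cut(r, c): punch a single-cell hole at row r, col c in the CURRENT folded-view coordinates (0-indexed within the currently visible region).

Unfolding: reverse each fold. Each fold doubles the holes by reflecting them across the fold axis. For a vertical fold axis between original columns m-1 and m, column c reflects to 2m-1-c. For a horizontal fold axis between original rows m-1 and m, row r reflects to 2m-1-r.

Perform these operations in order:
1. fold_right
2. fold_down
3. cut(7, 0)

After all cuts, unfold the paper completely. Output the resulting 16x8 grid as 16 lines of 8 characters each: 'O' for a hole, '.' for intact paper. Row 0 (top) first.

Answer: ...OO...
........
........
........
........
........
........
........
........
........
........
........
........
........
........
...OO...

Derivation:
Op 1 fold_right: fold axis v@4; visible region now rows[0,16) x cols[4,8) = 16x4
Op 2 fold_down: fold axis h@8; visible region now rows[8,16) x cols[4,8) = 8x4
Op 3 cut(7, 0): punch at orig (15,4); cuts so far [(15, 4)]; region rows[8,16) x cols[4,8) = 8x4
Unfold 1 (reflect across h@8): 2 holes -> [(0, 4), (15, 4)]
Unfold 2 (reflect across v@4): 4 holes -> [(0, 3), (0, 4), (15, 3), (15, 4)]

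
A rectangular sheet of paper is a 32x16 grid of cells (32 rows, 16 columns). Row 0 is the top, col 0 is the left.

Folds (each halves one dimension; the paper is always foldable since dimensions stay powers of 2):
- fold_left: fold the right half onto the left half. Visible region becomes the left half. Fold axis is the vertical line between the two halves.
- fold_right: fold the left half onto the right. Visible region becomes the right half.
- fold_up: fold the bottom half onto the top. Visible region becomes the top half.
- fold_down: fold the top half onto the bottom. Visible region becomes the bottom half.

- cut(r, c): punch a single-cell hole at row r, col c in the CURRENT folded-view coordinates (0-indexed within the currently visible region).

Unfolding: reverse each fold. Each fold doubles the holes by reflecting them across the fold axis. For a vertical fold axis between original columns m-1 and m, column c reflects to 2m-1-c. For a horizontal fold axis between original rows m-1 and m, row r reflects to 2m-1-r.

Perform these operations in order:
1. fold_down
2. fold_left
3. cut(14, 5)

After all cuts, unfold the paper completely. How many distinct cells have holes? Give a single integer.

Op 1 fold_down: fold axis h@16; visible region now rows[16,32) x cols[0,16) = 16x16
Op 2 fold_left: fold axis v@8; visible region now rows[16,32) x cols[0,8) = 16x8
Op 3 cut(14, 5): punch at orig (30,5); cuts so far [(30, 5)]; region rows[16,32) x cols[0,8) = 16x8
Unfold 1 (reflect across v@8): 2 holes -> [(30, 5), (30, 10)]
Unfold 2 (reflect across h@16): 4 holes -> [(1, 5), (1, 10), (30, 5), (30, 10)]

Answer: 4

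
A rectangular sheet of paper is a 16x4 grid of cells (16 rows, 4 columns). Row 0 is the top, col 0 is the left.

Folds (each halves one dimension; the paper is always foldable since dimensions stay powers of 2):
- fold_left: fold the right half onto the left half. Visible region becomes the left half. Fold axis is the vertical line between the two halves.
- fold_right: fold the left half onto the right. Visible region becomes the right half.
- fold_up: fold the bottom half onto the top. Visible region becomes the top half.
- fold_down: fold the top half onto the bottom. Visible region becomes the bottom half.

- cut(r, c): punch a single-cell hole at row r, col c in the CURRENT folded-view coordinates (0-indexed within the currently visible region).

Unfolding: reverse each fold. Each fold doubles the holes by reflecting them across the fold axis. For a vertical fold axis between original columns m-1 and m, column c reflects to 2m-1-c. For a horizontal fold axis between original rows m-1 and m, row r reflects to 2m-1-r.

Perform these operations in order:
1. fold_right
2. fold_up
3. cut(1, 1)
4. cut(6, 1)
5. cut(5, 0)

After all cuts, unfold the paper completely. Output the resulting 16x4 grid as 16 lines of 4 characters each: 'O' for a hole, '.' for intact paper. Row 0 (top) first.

Op 1 fold_right: fold axis v@2; visible region now rows[0,16) x cols[2,4) = 16x2
Op 2 fold_up: fold axis h@8; visible region now rows[0,8) x cols[2,4) = 8x2
Op 3 cut(1, 1): punch at orig (1,3); cuts so far [(1, 3)]; region rows[0,8) x cols[2,4) = 8x2
Op 4 cut(6, 1): punch at orig (6,3); cuts so far [(1, 3), (6, 3)]; region rows[0,8) x cols[2,4) = 8x2
Op 5 cut(5, 0): punch at orig (5,2); cuts so far [(1, 3), (5, 2), (6, 3)]; region rows[0,8) x cols[2,4) = 8x2
Unfold 1 (reflect across h@8): 6 holes -> [(1, 3), (5, 2), (6, 3), (9, 3), (10, 2), (14, 3)]
Unfold 2 (reflect across v@2): 12 holes -> [(1, 0), (1, 3), (5, 1), (5, 2), (6, 0), (6, 3), (9, 0), (9, 3), (10, 1), (10, 2), (14, 0), (14, 3)]

Answer: ....
O..O
....
....
....
.OO.
O..O
....
....
O..O
.OO.
....
....
....
O..O
....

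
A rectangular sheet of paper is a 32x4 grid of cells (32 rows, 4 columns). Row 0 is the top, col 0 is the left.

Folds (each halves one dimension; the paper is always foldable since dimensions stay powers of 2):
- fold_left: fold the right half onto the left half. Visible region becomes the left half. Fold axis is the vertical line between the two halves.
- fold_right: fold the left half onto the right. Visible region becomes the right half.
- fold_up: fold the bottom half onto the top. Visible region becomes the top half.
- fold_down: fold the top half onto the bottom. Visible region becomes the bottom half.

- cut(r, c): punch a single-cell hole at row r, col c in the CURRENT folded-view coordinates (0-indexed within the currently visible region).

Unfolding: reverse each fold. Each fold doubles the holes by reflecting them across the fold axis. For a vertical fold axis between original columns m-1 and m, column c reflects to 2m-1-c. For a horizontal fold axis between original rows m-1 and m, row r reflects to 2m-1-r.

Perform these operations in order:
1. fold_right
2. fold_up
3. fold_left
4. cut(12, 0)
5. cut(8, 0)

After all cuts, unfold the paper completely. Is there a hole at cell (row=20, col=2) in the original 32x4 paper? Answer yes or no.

Op 1 fold_right: fold axis v@2; visible region now rows[0,32) x cols[2,4) = 32x2
Op 2 fold_up: fold axis h@16; visible region now rows[0,16) x cols[2,4) = 16x2
Op 3 fold_left: fold axis v@3; visible region now rows[0,16) x cols[2,3) = 16x1
Op 4 cut(12, 0): punch at orig (12,2); cuts so far [(12, 2)]; region rows[0,16) x cols[2,3) = 16x1
Op 5 cut(8, 0): punch at orig (8,2); cuts so far [(8, 2), (12, 2)]; region rows[0,16) x cols[2,3) = 16x1
Unfold 1 (reflect across v@3): 4 holes -> [(8, 2), (8, 3), (12, 2), (12, 3)]
Unfold 2 (reflect across h@16): 8 holes -> [(8, 2), (8, 3), (12, 2), (12, 3), (19, 2), (19, 3), (23, 2), (23, 3)]
Unfold 3 (reflect across v@2): 16 holes -> [(8, 0), (8, 1), (8, 2), (8, 3), (12, 0), (12, 1), (12, 2), (12, 3), (19, 0), (19, 1), (19, 2), (19, 3), (23, 0), (23, 1), (23, 2), (23, 3)]
Holes: [(8, 0), (8, 1), (8, 2), (8, 3), (12, 0), (12, 1), (12, 2), (12, 3), (19, 0), (19, 1), (19, 2), (19, 3), (23, 0), (23, 1), (23, 2), (23, 3)]

Answer: no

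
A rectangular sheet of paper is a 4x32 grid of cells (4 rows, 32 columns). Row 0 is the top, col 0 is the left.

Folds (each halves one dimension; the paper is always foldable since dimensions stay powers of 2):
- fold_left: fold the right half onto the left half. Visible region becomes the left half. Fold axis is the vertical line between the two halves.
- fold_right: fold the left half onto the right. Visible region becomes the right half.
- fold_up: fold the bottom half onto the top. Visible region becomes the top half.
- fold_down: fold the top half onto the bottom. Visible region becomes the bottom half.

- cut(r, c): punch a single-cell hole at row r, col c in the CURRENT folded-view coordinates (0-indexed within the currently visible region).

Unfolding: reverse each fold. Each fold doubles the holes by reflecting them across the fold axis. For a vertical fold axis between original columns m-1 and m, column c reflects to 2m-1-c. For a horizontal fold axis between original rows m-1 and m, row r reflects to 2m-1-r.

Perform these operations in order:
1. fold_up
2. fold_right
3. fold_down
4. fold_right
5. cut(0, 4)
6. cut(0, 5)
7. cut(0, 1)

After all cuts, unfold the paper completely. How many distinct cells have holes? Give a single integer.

Answer: 48

Derivation:
Op 1 fold_up: fold axis h@2; visible region now rows[0,2) x cols[0,32) = 2x32
Op 2 fold_right: fold axis v@16; visible region now rows[0,2) x cols[16,32) = 2x16
Op 3 fold_down: fold axis h@1; visible region now rows[1,2) x cols[16,32) = 1x16
Op 4 fold_right: fold axis v@24; visible region now rows[1,2) x cols[24,32) = 1x8
Op 5 cut(0, 4): punch at orig (1,28); cuts so far [(1, 28)]; region rows[1,2) x cols[24,32) = 1x8
Op 6 cut(0, 5): punch at orig (1,29); cuts so far [(1, 28), (1, 29)]; region rows[1,2) x cols[24,32) = 1x8
Op 7 cut(0, 1): punch at orig (1,25); cuts so far [(1, 25), (1, 28), (1, 29)]; region rows[1,2) x cols[24,32) = 1x8
Unfold 1 (reflect across v@24): 6 holes -> [(1, 18), (1, 19), (1, 22), (1, 25), (1, 28), (1, 29)]
Unfold 2 (reflect across h@1): 12 holes -> [(0, 18), (0, 19), (0, 22), (0, 25), (0, 28), (0, 29), (1, 18), (1, 19), (1, 22), (1, 25), (1, 28), (1, 29)]
Unfold 3 (reflect across v@16): 24 holes -> [(0, 2), (0, 3), (0, 6), (0, 9), (0, 12), (0, 13), (0, 18), (0, 19), (0, 22), (0, 25), (0, 28), (0, 29), (1, 2), (1, 3), (1, 6), (1, 9), (1, 12), (1, 13), (1, 18), (1, 19), (1, 22), (1, 25), (1, 28), (1, 29)]
Unfold 4 (reflect across h@2): 48 holes -> [(0, 2), (0, 3), (0, 6), (0, 9), (0, 12), (0, 13), (0, 18), (0, 19), (0, 22), (0, 25), (0, 28), (0, 29), (1, 2), (1, 3), (1, 6), (1, 9), (1, 12), (1, 13), (1, 18), (1, 19), (1, 22), (1, 25), (1, 28), (1, 29), (2, 2), (2, 3), (2, 6), (2, 9), (2, 12), (2, 13), (2, 18), (2, 19), (2, 22), (2, 25), (2, 28), (2, 29), (3, 2), (3, 3), (3, 6), (3, 9), (3, 12), (3, 13), (3, 18), (3, 19), (3, 22), (3, 25), (3, 28), (3, 29)]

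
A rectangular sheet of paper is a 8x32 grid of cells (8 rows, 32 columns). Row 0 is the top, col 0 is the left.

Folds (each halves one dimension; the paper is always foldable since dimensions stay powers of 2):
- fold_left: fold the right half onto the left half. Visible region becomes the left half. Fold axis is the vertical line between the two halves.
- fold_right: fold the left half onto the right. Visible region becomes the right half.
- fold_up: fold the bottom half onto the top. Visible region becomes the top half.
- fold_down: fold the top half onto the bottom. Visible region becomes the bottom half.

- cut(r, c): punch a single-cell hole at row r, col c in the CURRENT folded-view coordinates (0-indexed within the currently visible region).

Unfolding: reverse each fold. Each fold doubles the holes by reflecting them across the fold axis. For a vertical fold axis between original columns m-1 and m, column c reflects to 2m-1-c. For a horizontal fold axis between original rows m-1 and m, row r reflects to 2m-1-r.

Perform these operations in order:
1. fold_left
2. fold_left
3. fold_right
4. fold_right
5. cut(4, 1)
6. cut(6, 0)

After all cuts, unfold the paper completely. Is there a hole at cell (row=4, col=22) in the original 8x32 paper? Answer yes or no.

Op 1 fold_left: fold axis v@16; visible region now rows[0,8) x cols[0,16) = 8x16
Op 2 fold_left: fold axis v@8; visible region now rows[0,8) x cols[0,8) = 8x8
Op 3 fold_right: fold axis v@4; visible region now rows[0,8) x cols[4,8) = 8x4
Op 4 fold_right: fold axis v@6; visible region now rows[0,8) x cols[6,8) = 8x2
Op 5 cut(4, 1): punch at orig (4,7); cuts so far [(4, 7)]; region rows[0,8) x cols[6,8) = 8x2
Op 6 cut(6, 0): punch at orig (6,6); cuts so far [(4, 7), (6, 6)]; region rows[0,8) x cols[6,8) = 8x2
Unfold 1 (reflect across v@6): 4 holes -> [(4, 4), (4, 7), (6, 5), (6, 6)]
Unfold 2 (reflect across v@4): 8 holes -> [(4, 0), (4, 3), (4, 4), (4, 7), (6, 1), (6, 2), (6, 5), (6, 6)]
Unfold 3 (reflect across v@8): 16 holes -> [(4, 0), (4, 3), (4, 4), (4, 7), (4, 8), (4, 11), (4, 12), (4, 15), (6, 1), (6, 2), (6, 5), (6, 6), (6, 9), (6, 10), (6, 13), (6, 14)]
Unfold 4 (reflect across v@16): 32 holes -> [(4, 0), (4, 3), (4, 4), (4, 7), (4, 8), (4, 11), (4, 12), (4, 15), (4, 16), (4, 19), (4, 20), (4, 23), (4, 24), (4, 27), (4, 28), (4, 31), (6, 1), (6, 2), (6, 5), (6, 6), (6, 9), (6, 10), (6, 13), (6, 14), (6, 17), (6, 18), (6, 21), (6, 22), (6, 25), (6, 26), (6, 29), (6, 30)]
Holes: [(4, 0), (4, 3), (4, 4), (4, 7), (4, 8), (4, 11), (4, 12), (4, 15), (4, 16), (4, 19), (4, 20), (4, 23), (4, 24), (4, 27), (4, 28), (4, 31), (6, 1), (6, 2), (6, 5), (6, 6), (6, 9), (6, 10), (6, 13), (6, 14), (6, 17), (6, 18), (6, 21), (6, 22), (6, 25), (6, 26), (6, 29), (6, 30)]

Answer: no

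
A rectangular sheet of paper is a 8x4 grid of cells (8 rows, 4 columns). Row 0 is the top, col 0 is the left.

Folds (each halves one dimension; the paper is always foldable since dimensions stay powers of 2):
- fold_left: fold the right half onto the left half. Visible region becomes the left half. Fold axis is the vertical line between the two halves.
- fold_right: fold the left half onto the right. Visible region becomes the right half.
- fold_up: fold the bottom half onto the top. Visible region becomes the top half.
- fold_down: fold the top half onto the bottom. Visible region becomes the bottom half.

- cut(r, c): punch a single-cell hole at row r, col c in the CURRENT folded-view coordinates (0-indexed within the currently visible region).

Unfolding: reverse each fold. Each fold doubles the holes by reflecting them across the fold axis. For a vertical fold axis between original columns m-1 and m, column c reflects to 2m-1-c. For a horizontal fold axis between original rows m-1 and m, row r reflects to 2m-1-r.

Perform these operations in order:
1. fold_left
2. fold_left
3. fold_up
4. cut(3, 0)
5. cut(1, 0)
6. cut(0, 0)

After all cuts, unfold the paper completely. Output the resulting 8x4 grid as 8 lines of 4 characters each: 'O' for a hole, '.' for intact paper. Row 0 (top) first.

Op 1 fold_left: fold axis v@2; visible region now rows[0,8) x cols[0,2) = 8x2
Op 2 fold_left: fold axis v@1; visible region now rows[0,8) x cols[0,1) = 8x1
Op 3 fold_up: fold axis h@4; visible region now rows[0,4) x cols[0,1) = 4x1
Op 4 cut(3, 0): punch at orig (3,0); cuts so far [(3, 0)]; region rows[0,4) x cols[0,1) = 4x1
Op 5 cut(1, 0): punch at orig (1,0); cuts so far [(1, 0), (3, 0)]; region rows[0,4) x cols[0,1) = 4x1
Op 6 cut(0, 0): punch at orig (0,0); cuts so far [(0, 0), (1, 0), (3, 0)]; region rows[0,4) x cols[0,1) = 4x1
Unfold 1 (reflect across h@4): 6 holes -> [(0, 0), (1, 0), (3, 0), (4, 0), (6, 0), (7, 0)]
Unfold 2 (reflect across v@1): 12 holes -> [(0, 0), (0, 1), (1, 0), (1, 1), (3, 0), (3, 1), (4, 0), (4, 1), (6, 0), (6, 1), (7, 0), (7, 1)]
Unfold 3 (reflect across v@2): 24 holes -> [(0, 0), (0, 1), (0, 2), (0, 3), (1, 0), (1, 1), (1, 2), (1, 3), (3, 0), (3, 1), (3, 2), (3, 3), (4, 0), (4, 1), (4, 2), (4, 3), (6, 0), (6, 1), (6, 2), (6, 3), (7, 0), (7, 1), (7, 2), (7, 3)]

Answer: OOOO
OOOO
....
OOOO
OOOO
....
OOOO
OOOO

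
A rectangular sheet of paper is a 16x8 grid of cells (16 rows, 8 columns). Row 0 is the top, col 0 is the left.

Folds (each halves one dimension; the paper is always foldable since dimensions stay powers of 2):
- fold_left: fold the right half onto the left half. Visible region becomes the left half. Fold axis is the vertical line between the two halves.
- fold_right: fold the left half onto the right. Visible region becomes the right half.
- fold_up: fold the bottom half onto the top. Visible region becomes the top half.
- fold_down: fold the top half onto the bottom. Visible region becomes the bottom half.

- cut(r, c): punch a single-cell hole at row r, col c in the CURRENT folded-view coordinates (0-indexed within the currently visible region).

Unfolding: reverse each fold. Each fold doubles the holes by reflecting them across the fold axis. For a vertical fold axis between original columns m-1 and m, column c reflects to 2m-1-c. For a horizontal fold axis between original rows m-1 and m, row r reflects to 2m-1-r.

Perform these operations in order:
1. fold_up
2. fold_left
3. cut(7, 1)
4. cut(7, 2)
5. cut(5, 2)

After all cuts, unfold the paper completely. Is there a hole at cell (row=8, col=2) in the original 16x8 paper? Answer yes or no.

Op 1 fold_up: fold axis h@8; visible region now rows[0,8) x cols[0,8) = 8x8
Op 2 fold_left: fold axis v@4; visible region now rows[0,8) x cols[0,4) = 8x4
Op 3 cut(7, 1): punch at orig (7,1); cuts so far [(7, 1)]; region rows[0,8) x cols[0,4) = 8x4
Op 4 cut(7, 2): punch at orig (7,2); cuts so far [(7, 1), (7, 2)]; region rows[0,8) x cols[0,4) = 8x4
Op 5 cut(5, 2): punch at orig (5,2); cuts so far [(5, 2), (7, 1), (7, 2)]; region rows[0,8) x cols[0,4) = 8x4
Unfold 1 (reflect across v@4): 6 holes -> [(5, 2), (5, 5), (7, 1), (7, 2), (7, 5), (7, 6)]
Unfold 2 (reflect across h@8): 12 holes -> [(5, 2), (5, 5), (7, 1), (7, 2), (7, 5), (7, 6), (8, 1), (8, 2), (8, 5), (8, 6), (10, 2), (10, 5)]
Holes: [(5, 2), (5, 5), (7, 1), (7, 2), (7, 5), (7, 6), (8, 1), (8, 2), (8, 5), (8, 6), (10, 2), (10, 5)]

Answer: yes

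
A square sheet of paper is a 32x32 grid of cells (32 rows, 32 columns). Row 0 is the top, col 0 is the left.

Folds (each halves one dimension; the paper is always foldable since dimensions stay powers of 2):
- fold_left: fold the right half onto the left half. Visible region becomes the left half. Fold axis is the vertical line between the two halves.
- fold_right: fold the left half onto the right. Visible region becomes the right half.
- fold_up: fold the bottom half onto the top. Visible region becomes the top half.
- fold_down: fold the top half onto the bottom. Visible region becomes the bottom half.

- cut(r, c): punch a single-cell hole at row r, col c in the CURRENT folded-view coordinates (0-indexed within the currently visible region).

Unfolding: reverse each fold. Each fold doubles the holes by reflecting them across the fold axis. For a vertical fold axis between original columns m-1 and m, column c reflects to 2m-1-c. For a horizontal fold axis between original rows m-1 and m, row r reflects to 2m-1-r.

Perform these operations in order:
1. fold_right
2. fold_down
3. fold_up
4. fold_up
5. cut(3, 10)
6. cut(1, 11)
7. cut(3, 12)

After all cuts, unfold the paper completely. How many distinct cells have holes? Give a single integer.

Op 1 fold_right: fold axis v@16; visible region now rows[0,32) x cols[16,32) = 32x16
Op 2 fold_down: fold axis h@16; visible region now rows[16,32) x cols[16,32) = 16x16
Op 3 fold_up: fold axis h@24; visible region now rows[16,24) x cols[16,32) = 8x16
Op 4 fold_up: fold axis h@20; visible region now rows[16,20) x cols[16,32) = 4x16
Op 5 cut(3, 10): punch at orig (19,26); cuts so far [(19, 26)]; region rows[16,20) x cols[16,32) = 4x16
Op 6 cut(1, 11): punch at orig (17,27); cuts so far [(17, 27), (19, 26)]; region rows[16,20) x cols[16,32) = 4x16
Op 7 cut(3, 12): punch at orig (19,28); cuts so far [(17, 27), (19, 26), (19, 28)]; region rows[16,20) x cols[16,32) = 4x16
Unfold 1 (reflect across h@20): 6 holes -> [(17, 27), (19, 26), (19, 28), (20, 26), (20, 28), (22, 27)]
Unfold 2 (reflect across h@24): 12 holes -> [(17, 27), (19, 26), (19, 28), (20, 26), (20, 28), (22, 27), (25, 27), (27, 26), (27, 28), (28, 26), (28, 28), (30, 27)]
Unfold 3 (reflect across h@16): 24 holes -> [(1, 27), (3, 26), (3, 28), (4, 26), (4, 28), (6, 27), (9, 27), (11, 26), (11, 28), (12, 26), (12, 28), (14, 27), (17, 27), (19, 26), (19, 28), (20, 26), (20, 28), (22, 27), (25, 27), (27, 26), (27, 28), (28, 26), (28, 28), (30, 27)]
Unfold 4 (reflect across v@16): 48 holes -> [(1, 4), (1, 27), (3, 3), (3, 5), (3, 26), (3, 28), (4, 3), (4, 5), (4, 26), (4, 28), (6, 4), (6, 27), (9, 4), (9, 27), (11, 3), (11, 5), (11, 26), (11, 28), (12, 3), (12, 5), (12, 26), (12, 28), (14, 4), (14, 27), (17, 4), (17, 27), (19, 3), (19, 5), (19, 26), (19, 28), (20, 3), (20, 5), (20, 26), (20, 28), (22, 4), (22, 27), (25, 4), (25, 27), (27, 3), (27, 5), (27, 26), (27, 28), (28, 3), (28, 5), (28, 26), (28, 28), (30, 4), (30, 27)]

Answer: 48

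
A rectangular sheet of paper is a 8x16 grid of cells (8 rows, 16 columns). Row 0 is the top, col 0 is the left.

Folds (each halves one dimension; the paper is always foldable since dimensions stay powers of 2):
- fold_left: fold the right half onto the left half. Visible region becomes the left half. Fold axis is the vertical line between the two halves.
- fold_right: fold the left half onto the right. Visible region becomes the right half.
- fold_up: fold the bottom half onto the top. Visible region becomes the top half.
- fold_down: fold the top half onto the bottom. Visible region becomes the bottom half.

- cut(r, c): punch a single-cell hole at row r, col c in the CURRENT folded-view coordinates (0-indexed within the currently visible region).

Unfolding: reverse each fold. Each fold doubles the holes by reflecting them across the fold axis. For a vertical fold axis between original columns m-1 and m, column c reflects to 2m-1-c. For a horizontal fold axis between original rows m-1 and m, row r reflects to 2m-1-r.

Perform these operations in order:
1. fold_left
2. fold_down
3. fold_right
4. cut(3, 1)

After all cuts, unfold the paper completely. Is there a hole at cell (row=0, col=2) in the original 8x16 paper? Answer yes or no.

Answer: yes

Derivation:
Op 1 fold_left: fold axis v@8; visible region now rows[0,8) x cols[0,8) = 8x8
Op 2 fold_down: fold axis h@4; visible region now rows[4,8) x cols[0,8) = 4x8
Op 3 fold_right: fold axis v@4; visible region now rows[4,8) x cols[4,8) = 4x4
Op 4 cut(3, 1): punch at orig (7,5); cuts so far [(7, 5)]; region rows[4,8) x cols[4,8) = 4x4
Unfold 1 (reflect across v@4): 2 holes -> [(7, 2), (7, 5)]
Unfold 2 (reflect across h@4): 4 holes -> [(0, 2), (0, 5), (7, 2), (7, 5)]
Unfold 3 (reflect across v@8): 8 holes -> [(0, 2), (0, 5), (0, 10), (0, 13), (7, 2), (7, 5), (7, 10), (7, 13)]
Holes: [(0, 2), (0, 5), (0, 10), (0, 13), (7, 2), (7, 5), (7, 10), (7, 13)]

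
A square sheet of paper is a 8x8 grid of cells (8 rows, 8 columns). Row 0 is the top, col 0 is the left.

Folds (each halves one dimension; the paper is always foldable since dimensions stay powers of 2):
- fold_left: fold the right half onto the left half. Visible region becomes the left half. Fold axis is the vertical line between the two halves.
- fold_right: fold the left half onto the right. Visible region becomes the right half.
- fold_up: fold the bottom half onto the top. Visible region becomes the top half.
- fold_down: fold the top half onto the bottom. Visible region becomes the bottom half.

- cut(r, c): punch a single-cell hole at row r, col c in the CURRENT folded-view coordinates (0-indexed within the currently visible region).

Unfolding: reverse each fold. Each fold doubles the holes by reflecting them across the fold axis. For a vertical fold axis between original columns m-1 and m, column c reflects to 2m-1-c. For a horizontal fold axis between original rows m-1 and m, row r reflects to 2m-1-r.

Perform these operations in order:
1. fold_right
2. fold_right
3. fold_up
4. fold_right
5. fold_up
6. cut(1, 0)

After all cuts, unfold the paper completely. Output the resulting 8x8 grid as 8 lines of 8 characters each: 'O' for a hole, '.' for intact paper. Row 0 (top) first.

Op 1 fold_right: fold axis v@4; visible region now rows[0,8) x cols[4,8) = 8x4
Op 2 fold_right: fold axis v@6; visible region now rows[0,8) x cols[6,8) = 8x2
Op 3 fold_up: fold axis h@4; visible region now rows[0,4) x cols[6,8) = 4x2
Op 4 fold_right: fold axis v@7; visible region now rows[0,4) x cols[7,8) = 4x1
Op 5 fold_up: fold axis h@2; visible region now rows[0,2) x cols[7,8) = 2x1
Op 6 cut(1, 0): punch at orig (1,7); cuts so far [(1, 7)]; region rows[0,2) x cols[7,8) = 2x1
Unfold 1 (reflect across h@2): 2 holes -> [(1, 7), (2, 7)]
Unfold 2 (reflect across v@7): 4 holes -> [(1, 6), (1, 7), (2, 6), (2, 7)]
Unfold 3 (reflect across h@4): 8 holes -> [(1, 6), (1, 7), (2, 6), (2, 7), (5, 6), (5, 7), (6, 6), (6, 7)]
Unfold 4 (reflect across v@6): 16 holes -> [(1, 4), (1, 5), (1, 6), (1, 7), (2, 4), (2, 5), (2, 6), (2, 7), (5, 4), (5, 5), (5, 6), (5, 7), (6, 4), (6, 5), (6, 6), (6, 7)]
Unfold 5 (reflect across v@4): 32 holes -> [(1, 0), (1, 1), (1, 2), (1, 3), (1, 4), (1, 5), (1, 6), (1, 7), (2, 0), (2, 1), (2, 2), (2, 3), (2, 4), (2, 5), (2, 6), (2, 7), (5, 0), (5, 1), (5, 2), (5, 3), (5, 4), (5, 5), (5, 6), (5, 7), (6, 0), (6, 1), (6, 2), (6, 3), (6, 4), (6, 5), (6, 6), (6, 7)]

Answer: ........
OOOOOOOO
OOOOOOOO
........
........
OOOOOOOO
OOOOOOOO
........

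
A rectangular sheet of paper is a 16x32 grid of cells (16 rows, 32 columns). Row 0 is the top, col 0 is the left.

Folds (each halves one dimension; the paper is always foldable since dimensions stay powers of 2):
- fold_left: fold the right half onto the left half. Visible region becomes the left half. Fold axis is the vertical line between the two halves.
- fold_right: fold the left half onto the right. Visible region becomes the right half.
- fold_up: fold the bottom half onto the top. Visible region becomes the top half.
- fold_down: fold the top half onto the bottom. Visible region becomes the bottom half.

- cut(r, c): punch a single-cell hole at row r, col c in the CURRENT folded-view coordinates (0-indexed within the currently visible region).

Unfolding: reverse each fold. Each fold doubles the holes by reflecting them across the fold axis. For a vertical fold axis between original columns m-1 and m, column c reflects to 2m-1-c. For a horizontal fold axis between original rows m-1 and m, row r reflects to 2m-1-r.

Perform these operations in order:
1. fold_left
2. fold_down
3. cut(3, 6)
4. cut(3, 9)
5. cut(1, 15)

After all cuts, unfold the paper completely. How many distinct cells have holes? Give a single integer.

Answer: 12

Derivation:
Op 1 fold_left: fold axis v@16; visible region now rows[0,16) x cols[0,16) = 16x16
Op 2 fold_down: fold axis h@8; visible region now rows[8,16) x cols[0,16) = 8x16
Op 3 cut(3, 6): punch at orig (11,6); cuts so far [(11, 6)]; region rows[8,16) x cols[0,16) = 8x16
Op 4 cut(3, 9): punch at orig (11,9); cuts so far [(11, 6), (11, 9)]; region rows[8,16) x cols[0,16) = 8x16
Op 5 cut(1, 15): punch at orig (9,15); cuts so far [(9, 15), (11, 6), (11, 9)]; region rows[8,16) x cols[0,16) = 8x16
Unfold 1 (reflect across h@8): 6 holes -> [(4, 6), (4, 9), (6, 15), (9, 15), (11, 6), (11, 9)]
Unfold 2 (reflect across v@16): 12 holes -> [(4, 6), (4, 9), (4, 22), (4, 25), (6, 15), (6, 16), (9, 15), (9, 16), (11, 6), (11, 9), (11, 22), (11, 25)]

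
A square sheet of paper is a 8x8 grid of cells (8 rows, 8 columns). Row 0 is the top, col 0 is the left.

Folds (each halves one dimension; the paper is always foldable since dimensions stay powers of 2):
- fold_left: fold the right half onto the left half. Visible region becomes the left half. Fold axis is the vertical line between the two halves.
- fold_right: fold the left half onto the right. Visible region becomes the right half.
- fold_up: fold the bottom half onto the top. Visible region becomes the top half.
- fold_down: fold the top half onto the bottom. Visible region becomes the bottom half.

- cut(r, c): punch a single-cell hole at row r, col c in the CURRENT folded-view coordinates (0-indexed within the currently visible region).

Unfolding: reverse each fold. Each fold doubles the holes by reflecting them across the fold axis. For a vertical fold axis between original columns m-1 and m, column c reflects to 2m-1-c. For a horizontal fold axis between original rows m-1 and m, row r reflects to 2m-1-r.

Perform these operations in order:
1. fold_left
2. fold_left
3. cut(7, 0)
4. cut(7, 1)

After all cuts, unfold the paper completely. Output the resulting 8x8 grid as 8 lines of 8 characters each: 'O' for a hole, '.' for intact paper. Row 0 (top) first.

Answer: ........
........
........
........
........
........
........
OOOOOOOO

Derivation:
Op 1 fold_left: fold axis v@4; visible region now rows[0,8) x cols[0,4) = 8x4
Op 2 fold_left: fold axis v@2; visible region now rows[0,8) x cols[0,2) = 8x2
Op 3 cut(7, 0): punch at orig (7,0); cuts so far [(7, 0)]; region rows[0,8) x cols[0,2) = 8x2
Op 4 cut(7, 1): punch at orig (7,1); cuts so far [(7, 0), (7, 1)]; region rows[0,8) x cols[0,2) = 8x2
Unfold 1 (reflect across v@2): 4 holes -> [(7, 0), (7, 1), (7, 2), (7, 3)]
Unfold 2 (reflect across v@4): 8 holes -> [(7, 0), (7, 1), (7, 2), (7, 3), (7, 4), (7, 5), (7, 6), (7, 7)]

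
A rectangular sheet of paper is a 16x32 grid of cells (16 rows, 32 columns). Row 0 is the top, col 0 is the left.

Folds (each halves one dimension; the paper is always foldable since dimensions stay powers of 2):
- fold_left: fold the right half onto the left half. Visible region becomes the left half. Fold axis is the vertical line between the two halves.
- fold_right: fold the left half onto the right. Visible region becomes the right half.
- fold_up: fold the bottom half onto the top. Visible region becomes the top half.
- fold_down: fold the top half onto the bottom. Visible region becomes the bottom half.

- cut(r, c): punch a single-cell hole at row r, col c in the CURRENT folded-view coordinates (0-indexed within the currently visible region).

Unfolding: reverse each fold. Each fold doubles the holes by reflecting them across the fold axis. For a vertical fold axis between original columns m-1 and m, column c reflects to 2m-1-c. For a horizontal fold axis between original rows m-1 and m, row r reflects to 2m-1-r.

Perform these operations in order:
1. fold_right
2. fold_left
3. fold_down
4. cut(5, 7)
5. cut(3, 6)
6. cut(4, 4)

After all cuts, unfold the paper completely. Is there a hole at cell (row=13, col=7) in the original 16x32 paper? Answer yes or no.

Op 1 fold_right: fold axis v@16; visible region now rows[0,16) x cols[16,32) = 16x16
Op 2 fold_left: fold axis v@24; visible region now rows[0,16) x cols[16,24) = 16x8
Op 3 fold_down: fold axis h@8; visible region now rows[8,16) x cols[16,24) = 8x8
Op 4 cut(5, 7): punch at orig (13,23); cuts so far [(13, 23)]; region rows[8,16) x cols[16,24) = 8x8
Op 5 cut(3, 6): punch at orig (11,22); cuts so far [(11, 22), (13, 23)]; region rows[8,16) x cols[16,24) = 8x8
Op 6 cut(4, 4): punch at orig (12,20); cuts so far [(11, 22), (12, 20), (13, 23)]; region rows[8,16) x cols[16,24) = 8x8
Unfold 1 (reflect across h@8): 6 holes -> [(2, 23), (3, 20), (4, 22), (11, 22), (12, 20), (13, 23)]
Unfold 2 (reflect across v@24): 12 holes -> [(2, 23), (2, 24), (3, 20), (3, 27), (4, 22), (4, 25), (11, 22), (11, 25), (12, 20), (12, 27), (13, 23), (13, 24)]
Unfold 3 (reflect across v@16): 24 holes -> [(2, 7), (2, 8), (2, 23), (2, 24), (3, 4), (3, 11), (3, 20), (3, 27), (4, 6), (4, 9), (4, 22), (4, 25), (11, 6), (11, 9), (11, 22), (11, 25), (12, 4), (12, 11), (12, 20), (12, 27), (13, 7), (13, 8), (13, 23), (13, 24)]
Holes: [(2, 7), (2, 8), (2, 23), (2, 24), (3, 4), (3, 11), (3, 20), (3, 27), (4, 6), (4, 9), (4, 22), (4, 25), (11, 6), (11, 9), (11, 22), (11, 25), (12, 4), (12, 11), (12, 20), (12, 27), (13, 7), (13, 8), (13, 23), (13, 24)]

Answer: yes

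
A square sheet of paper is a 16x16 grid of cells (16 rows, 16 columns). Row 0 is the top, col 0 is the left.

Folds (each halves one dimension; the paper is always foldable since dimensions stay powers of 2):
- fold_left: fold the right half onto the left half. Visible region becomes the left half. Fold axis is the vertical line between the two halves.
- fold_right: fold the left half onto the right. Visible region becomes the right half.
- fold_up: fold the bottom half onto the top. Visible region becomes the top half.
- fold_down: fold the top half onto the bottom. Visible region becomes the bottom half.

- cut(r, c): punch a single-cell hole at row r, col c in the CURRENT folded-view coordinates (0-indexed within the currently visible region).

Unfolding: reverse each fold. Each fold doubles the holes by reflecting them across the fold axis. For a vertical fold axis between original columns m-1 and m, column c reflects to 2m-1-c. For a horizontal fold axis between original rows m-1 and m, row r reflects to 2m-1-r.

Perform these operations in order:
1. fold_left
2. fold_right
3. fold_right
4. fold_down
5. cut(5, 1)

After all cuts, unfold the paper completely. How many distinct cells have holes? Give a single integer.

Op 1 fold_left: fold axis v@8; visible region now rows[0,16) x cols[0,8) = 16x8
Op 2 fold_right: fold axis v@4; visible region now rows[0,16) x cols[4,8) = 16x4
Op 3 fold_right: fold axis v@6; visible region now rows[0,16) x cols[6,8) = 16x2
Op 4 fold_down: fold axis h@8; visible region now rows[8,16) x cols[6,8) = 8x2
Op 5 cut(5, 1): punch at orig (13,7); cuts so far [(13, 7)]; region rows[8,16) x cols[6,8) = 8x2
Unfold 1 (reflect across h@8): 2 holes -> [(2, 7), (13, 7)]
Unfold 2 (reflect across v@6): 4 holes -> [(2, 4), (2, 7), (13, 4), (13, 7)]
Unfold 3 (reflect across v@4): 8 holes -> [(2, 0), (2, 3), (2, 4), (2, 7), (13, 0), (13, 3), (13, 4), (13, 7)]
Unfold 4 (reflect across v@8): 16 holes -> [(2, 0), (2, 3), (2, 4), (2, 7), (2, 8), (2, 11), (2, 12), (2, 15), (13, 0), (13, 3), (13, 4), (13, 7), (13, 8), (13, 11), (13, 12), (13, 15)]

Answer: 16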